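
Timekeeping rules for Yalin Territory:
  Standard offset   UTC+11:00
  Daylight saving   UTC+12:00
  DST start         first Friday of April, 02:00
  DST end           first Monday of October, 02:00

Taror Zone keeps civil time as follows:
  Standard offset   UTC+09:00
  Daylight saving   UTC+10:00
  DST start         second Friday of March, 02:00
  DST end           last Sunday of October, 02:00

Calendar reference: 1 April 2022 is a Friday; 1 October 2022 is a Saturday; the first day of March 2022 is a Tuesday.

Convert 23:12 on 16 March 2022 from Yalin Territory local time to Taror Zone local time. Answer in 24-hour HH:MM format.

1 April 2022 is a Friday, so the first Friday is April 1.
1 October 2022 is a Saturday, so the first Monday is October 3.
16 March 2022 does not fall between 1 April and 3 October, so daylight saving is not in effect and Yalin Territory is at UTC+11:00.
23:12 Yalin Territory − 11h = 12:12 UTC.
1 March 2022 is a Tuesday, so the first Friday is March 4 and the second is March 11.
1 October 2022 is a Saturday, so Sundays fall on 2, 9, 16, 23, 30; the last is October 30.
At the standard offset (UTC+09:00), 12:12 UTC + 9h = 21:12 Taror Zone standard time.
The standard-time date in Taror Zone, 16 March 2022, lies within the daylight-saving period (11 March – 30 October), so Taror Zone is on daylight time, UTC+10:00.
12:12 UTC + 10h = 22:12 Taror Zone.

22:12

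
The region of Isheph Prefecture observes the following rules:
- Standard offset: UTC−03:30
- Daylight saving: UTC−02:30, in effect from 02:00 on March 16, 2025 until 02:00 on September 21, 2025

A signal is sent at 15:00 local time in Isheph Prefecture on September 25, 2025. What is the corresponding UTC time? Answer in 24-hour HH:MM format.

18:30

September 25, 2025 does not fall between 16 March and 21 September, so daylight saving is not in effect and Isheph Prefecture is at UTC−03:30.
15:00 local + 3h30m = 18:30 UTC.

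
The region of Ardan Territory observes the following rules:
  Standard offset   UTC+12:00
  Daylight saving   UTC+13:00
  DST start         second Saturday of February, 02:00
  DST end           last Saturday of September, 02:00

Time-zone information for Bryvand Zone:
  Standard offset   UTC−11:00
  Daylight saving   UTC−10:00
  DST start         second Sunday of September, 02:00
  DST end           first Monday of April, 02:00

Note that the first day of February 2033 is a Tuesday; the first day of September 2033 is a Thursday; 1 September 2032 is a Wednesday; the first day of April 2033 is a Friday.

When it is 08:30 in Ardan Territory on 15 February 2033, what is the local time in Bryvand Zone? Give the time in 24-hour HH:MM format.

09:30

1 February 2033 is a Tuesday, so the first Saturday is February 5 and the second is February 12.
1 September 2033 is a Thursday, so Saturdays fall on 3, 10, 17, 24; the last is September 24.
15 February 2033 falls between 12 February and 24 September, so daylight saving is in effect and Ardan Territory is at UTC+13:00.
08:30 Ardan Territory − 13h = 19:30 UTC (rolling into the previous day, 14 February 2033).
1 September 2032 is a Wednesday, so the first Sunday is September 5 and the second is September 12.
1 April 2033 is a Friday, so the first Monday is April 4.
At the standard offset (UTC−11:00), 19:30 UTC − 11h = 08:30 Bryvand Zone standard time.
The standard-time date in Bryvand Zone, 14 February 2033, lies within the daylight-saving period (12 September 2032 – 4 April 2033), so Bryvand Zone is on daylight time, UTC−10:00.
19:30 UTC − 10h = 09:30 Bryvand Zone.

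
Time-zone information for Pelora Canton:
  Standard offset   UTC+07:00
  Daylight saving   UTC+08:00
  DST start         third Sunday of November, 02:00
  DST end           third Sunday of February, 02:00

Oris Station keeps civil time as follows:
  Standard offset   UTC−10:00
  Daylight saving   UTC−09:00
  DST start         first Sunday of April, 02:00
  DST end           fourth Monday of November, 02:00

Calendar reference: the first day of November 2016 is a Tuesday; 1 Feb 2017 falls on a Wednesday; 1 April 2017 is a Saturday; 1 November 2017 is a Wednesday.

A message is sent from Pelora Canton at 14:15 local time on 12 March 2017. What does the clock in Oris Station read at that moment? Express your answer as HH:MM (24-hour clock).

21:15

1 November 2016 is a Tuesday, so the first Sunday is November 6 and the third is November 20.
1 February 2017 is a Wednesday, so the first Sunday is February 5 and the third is February 19.
Daylight saving runs 20 November 2016 – 19 February 2017; 12 March 2017 is outside that window, so Pelora Canton is on standard time at UTC+07:00.
14:15 Pelora Canton − 7h = 07:15 UTC.
1 April 2017 is a Saturday, so the first Sunday is April 2.
1 November 2017 is a Wednesday, so the first Monday is November 6 and the fourth is November 27.
At the standard offset (UTC−10:00), 07:15 UTC − 10h = 21:15 Oris Station standard time (rolling into the previous day, 11 March 2017).
Daylight saving runs 2 April – 27 November; the standard-time date in Oris Station, 11 March 2017, is outside that window, so Oris Station is on standard time at UTC−10:00.
07:15 UTC − 10h = 21:15 Oris Station (rolling into the previous day, 11 March 2017).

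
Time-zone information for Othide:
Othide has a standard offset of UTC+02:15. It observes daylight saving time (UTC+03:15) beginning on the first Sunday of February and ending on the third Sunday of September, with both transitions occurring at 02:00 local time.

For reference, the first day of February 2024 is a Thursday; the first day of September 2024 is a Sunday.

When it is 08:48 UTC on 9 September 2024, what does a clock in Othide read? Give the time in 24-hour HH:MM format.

1 February 2024 is a Thursday, so the first Sunday is February 4.
1 September 2024 is a Sunday, so the first Sunday is September 1 and the third is September 15.
At the standard offset (UTC+02:15), 08:48 UTC + 2h15m = 11:03 Othide standard time.
Daylight saving runs 4 February – 15 September; the standard-time date in Othide, 9 September 2024, is inside that window, so Othide is at UTC+03:15.
08:48 UTC + 3h15m = 12:03 local.

12:03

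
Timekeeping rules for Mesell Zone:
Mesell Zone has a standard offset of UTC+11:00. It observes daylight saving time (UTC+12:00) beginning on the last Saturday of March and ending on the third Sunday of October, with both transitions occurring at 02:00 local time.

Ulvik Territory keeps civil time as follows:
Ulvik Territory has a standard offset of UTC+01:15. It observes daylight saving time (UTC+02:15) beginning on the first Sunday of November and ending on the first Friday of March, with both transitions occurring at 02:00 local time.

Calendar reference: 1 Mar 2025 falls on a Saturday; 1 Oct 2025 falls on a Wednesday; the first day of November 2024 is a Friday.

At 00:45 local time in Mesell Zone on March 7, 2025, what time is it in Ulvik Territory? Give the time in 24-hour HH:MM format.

16:00

1 March 2025 is a Saturday, so Saturdays fall on 1, 8, 15, 22, 29; the last is March 29.
1 October 2025 is a Wednesday, so the first Sunday is October 5 and the third is October 19.
Daylight saving runs 29 March – 19 October; March 7, 2025 is outside that window, so Mesell Zone is on standard time at UTC+11:00.
00:45 Mesell Zone − 11h = 13:45 UTC (rolling into the previous day, 6 March 2025).
1 November 2024 is a Friday, so the first Sunday is November 3.
1 March 2025 is a Saturday, so the first Friday is March 7.
At the standard offset (UTC+01:15), 13:45 UTC + 1h15m = 15:00 Ulvik Territory standard time.
The standard-time date in Ulvik Territory, March 6, 2025, lies within the daylight-saving period (3 November 2024 – 7 March 2025), so Ulvik Territory is on daylight time, UTC+02:15.
13:45 UTC + 2h15m = 16:00 Ulvik Territory.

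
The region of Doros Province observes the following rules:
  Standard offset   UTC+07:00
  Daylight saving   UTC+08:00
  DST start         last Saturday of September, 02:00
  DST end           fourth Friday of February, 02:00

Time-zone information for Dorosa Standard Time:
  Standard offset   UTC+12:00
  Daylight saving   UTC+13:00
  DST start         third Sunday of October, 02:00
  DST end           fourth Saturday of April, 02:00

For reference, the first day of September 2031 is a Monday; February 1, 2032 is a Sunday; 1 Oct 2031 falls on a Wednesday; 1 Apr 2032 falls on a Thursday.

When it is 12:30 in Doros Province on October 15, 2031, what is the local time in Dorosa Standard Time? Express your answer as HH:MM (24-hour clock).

16:30

1 September 2031 is a Monday, so Saturdays fall on 6, 13, 20, 27; the last is September 27.
1 February 2032 is a Sunday, so the first Friday is February 6 and the fourth is February 27.
October 15, 2031 lies within the daylight-saving period (27 September 2031 – 27 February 2032), so Doros Province is on daylight time, UTC+08:00.
12:30 Doros Province − 8h = 04:30 UTC.
1 October 2031 is a Wednesday, so the first Sunday is October 5 and the third is October 19.
1 April 2032 is a Thursday, so the first Saturday is April 3 and the fourth is April 24.
At the standard offset (UTC+12:00), 04:30 UTC + 12h = 16:30 Dorosa Standard Time standard time.
The standard-time date in Dorosa Standard Time, October 15, 2031, is outside the daylight-saving period (19 October 2031 – 24 April 2032), so Dorosa Standard Time is on standard time, UTC+12:00.
04:30 UTC + 12h = 16:30 Dorosa Standard Time.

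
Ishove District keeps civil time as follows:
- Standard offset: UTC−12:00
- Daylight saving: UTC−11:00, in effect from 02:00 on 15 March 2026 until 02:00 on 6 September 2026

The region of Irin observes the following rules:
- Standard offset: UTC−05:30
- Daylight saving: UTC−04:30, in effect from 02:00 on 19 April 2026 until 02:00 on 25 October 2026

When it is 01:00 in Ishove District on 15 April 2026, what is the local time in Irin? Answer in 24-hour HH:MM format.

06:30

15 April 2026 lies within the daylight-saving period (15 March – 6 September), so Ishove District is on daylight time, UTC−11:00.
01:00 Ishove District + 11h = 12:00 UTC.
At the standard offset (UTC−05:30), 12:00 UTC − 5h30m = 06:30 Irin standard time.
The standard-time date in Irin, 15 April 2026, is outside the daylight-saving period (19 April – 25 October), so Irin is on standard time, UTC−05:30.
12:00 UTC − 5h30m = 06:30 Irin.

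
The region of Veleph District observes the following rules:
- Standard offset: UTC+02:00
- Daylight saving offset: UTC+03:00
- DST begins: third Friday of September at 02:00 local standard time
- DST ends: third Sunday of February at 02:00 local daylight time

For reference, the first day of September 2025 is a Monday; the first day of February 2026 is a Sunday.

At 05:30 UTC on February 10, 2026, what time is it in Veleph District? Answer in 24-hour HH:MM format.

08:30

1 September 2025 is a Monday, so the first Friday is September 5 and the third is September 19.
1 February 2026 is a Sunday, so the first Sunday is February 1 and the third is February 15.
At the standard offset (UTC+02:00), 05:30 UTC + 2h = 07:30 Veleph District standard time.
The standard-time date in Veleph District, February 10, 2026, falls between 19 September 2025 and 15 February 2026, so daylight saving is in effect and Veleph District is at UTC+03:00.
05:30 UTC + 3h = 08:30 local.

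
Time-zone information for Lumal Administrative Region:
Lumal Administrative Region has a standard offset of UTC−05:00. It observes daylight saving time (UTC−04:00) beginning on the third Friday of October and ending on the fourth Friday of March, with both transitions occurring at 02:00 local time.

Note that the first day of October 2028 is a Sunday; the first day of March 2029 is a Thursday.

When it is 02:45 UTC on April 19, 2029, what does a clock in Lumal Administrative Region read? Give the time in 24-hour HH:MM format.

1 October 2028 is a Sunday, so the first Friday is October 6 and the third is October 20.
1 March 2029 is a Thursday, so the first Friday is March 2 and the fourth is March 23.
At the standard offset (UTC−05:00), 02:45 UTC − 5h = 21:45 Lumal Administrative Region standard time (rolling into the previous day, 18 April 2029).
Daylight saving runs 20 October 2028 – 23 March 2029; the standard-time date in Lumal Administrative Region, April 18, 2029, is outside that window, so Lumal Administrative Region is on standard time at UTC−05:00.
02:45 UTC − 5h = 21:45 local (rolling into the previous day, 18 April 2029).

21:45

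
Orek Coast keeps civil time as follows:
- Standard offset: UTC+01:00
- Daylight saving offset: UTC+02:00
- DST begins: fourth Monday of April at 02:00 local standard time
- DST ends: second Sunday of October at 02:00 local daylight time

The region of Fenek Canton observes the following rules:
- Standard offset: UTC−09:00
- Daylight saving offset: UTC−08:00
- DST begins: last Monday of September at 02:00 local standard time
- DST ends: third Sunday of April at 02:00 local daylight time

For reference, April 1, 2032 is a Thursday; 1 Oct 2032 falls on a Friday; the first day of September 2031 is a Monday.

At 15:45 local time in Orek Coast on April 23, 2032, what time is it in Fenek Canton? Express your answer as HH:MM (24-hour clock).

05:45

1 April 2032 is a Thursday, so the first Monday is April 5 and the fourth is April 26.
1 October 2032 is a Friday, so the first Sunday is October 3 and the second is October 10.
Daylight saving runs 26 April – 10 October; April 23, 2032 is outside that window, so Orek Coast is on standard time at UTC+01:00.
15:45 Orek Coast − 1h = 14:45 UTC.
1 September 2031 is a Monday, so Mondays fall on 1, 8, 15, 22, 29; the last is September 29.
1 April 2032 is a Thursday, so the first Sunday is April 4 and the third is April 18.
At the standard offset (UTC−09:00), 14:45 UTC − 9h = 05:45 Fenek Canton standard time.
Daylight saving runs 29 September 2031 – 18 April 2032; the standard-time date in Fenek Canton, April 23, 2032, is outside that window, so Fenek Canton is on standard time at UTC−09:00.
14:45 UTC − 9h = 05:45 Fenek Canton.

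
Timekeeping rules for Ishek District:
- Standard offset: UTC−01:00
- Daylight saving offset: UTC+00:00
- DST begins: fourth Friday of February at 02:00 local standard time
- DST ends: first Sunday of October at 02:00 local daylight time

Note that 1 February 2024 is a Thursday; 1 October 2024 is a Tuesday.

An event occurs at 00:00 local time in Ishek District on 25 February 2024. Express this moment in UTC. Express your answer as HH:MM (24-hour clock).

00:00

1 February 2024 is a Thursday, so the first Friday is February 2 and the fourth is February 23.
1 October 2024 is a Tuesday, so the first Sunday is October 6.
Daylight saving runs 23 February – 6 October; 25 February 2024 is inside that window, so Ishek District is at UTC+00:00.
00:00 local − 0h = 00:00 UTC.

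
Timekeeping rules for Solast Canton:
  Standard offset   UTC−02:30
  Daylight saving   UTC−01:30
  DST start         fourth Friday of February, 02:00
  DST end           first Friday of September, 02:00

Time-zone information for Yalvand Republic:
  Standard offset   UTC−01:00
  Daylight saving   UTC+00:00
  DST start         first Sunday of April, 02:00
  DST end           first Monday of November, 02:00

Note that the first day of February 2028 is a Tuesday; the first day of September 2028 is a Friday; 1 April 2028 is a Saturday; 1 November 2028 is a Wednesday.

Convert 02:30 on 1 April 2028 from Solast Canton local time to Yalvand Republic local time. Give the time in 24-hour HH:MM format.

1 February 2028 is a Tuesday, so the first Friday is February 4 and the fourth is February 25.
1 September 2028 is a Friday, so the first Friday is September 1.
Daylight saving runs 25 February – 1 September; 1 April 2028 is inside that window, so Solast Canton is at UTC−01:30.
02:30 Solast Canton + 1h30m = 04:00 UTC.
1 April 2028 is a Saturday, so the first Sunday is April 2.
1 November 2028 is a Wednesday, so the first Monday is November 6.
At the standard offset (UTC−01:00), 04:00 UTC − 1h = 03:00 Yalvand Republic standard time.
The standard-time date in Yalvand Republic, 1 April 2028, does not fall between 2 April and 6 November, so daylight saving is not in effect and Yalvand Republic is at UTC−01:00.
04:00 UTC − 1h = 03:00 Yalvand Republic.

03:00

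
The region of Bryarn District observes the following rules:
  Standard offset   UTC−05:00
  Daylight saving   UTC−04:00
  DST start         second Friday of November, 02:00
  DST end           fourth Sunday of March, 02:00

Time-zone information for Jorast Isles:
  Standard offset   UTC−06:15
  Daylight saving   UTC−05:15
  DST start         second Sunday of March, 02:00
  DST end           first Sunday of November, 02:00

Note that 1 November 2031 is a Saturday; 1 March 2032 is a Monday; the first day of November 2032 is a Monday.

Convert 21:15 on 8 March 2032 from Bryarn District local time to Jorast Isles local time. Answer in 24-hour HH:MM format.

1 November 2031 is a Saturday, so the first Friday is November 7 and the second is November 14.
1 March 2032 is a Monday, so the first Sunday is March 7 and the fourth is March 28.
Daylight saving runs 14 November 2031 – 28 March 2032; 8 March 2032 is inside that window, so Bryarn District is at UTC−04:00.
21:15 Bryarn District + 4h = 01:15 UTC (rolling into the next day, 9 March 2032).
1 March 2032 is a Monday, so the first Sunday is March 7 and the second is March 14.
1 November 2032 is a Monday, so the first Sunday is November 7.
At the standard offset (UTC−06:15), 01:15 UTC − 6h15m = 19:00 Jorast Isles standard time (rolling into the previous day, 8 March 2032).
The standard-time date in Jorast Isles, 8 March 2032, is outside the daylight-saving period (14 March – 7 November), so Jorast Isles is on standard time, UTC−06:15.
01:15 UTC − 6h15m = 19:00 Jorast Isles (rolling into the previous day, 8 March 2032).

19:00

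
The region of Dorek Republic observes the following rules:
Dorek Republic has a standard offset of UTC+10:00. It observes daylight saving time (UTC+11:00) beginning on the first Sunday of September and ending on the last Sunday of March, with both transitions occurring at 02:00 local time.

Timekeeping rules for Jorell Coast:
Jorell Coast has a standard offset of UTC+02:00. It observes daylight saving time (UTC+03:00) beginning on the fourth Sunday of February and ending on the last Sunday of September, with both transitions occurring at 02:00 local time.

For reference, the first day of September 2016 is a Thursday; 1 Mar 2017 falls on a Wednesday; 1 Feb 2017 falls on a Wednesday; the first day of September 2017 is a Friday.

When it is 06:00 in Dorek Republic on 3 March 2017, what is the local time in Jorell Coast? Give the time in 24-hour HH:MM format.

22:00

1 September 2016 is a Thursday, so the first Sunday is September 4.
1 March 2017 is a Wednesday, so Sundays fall on 5, 12, 19, 26; the last is March 26.
3 March 2017 lies within the daylight-saving period (4 September 2016 – 26 March 2017), so Dorek Republic is on daylight time, UTC+11:00.
06:00 Dorek Republic − 11h = 19:00 UTC (rolling into the previous day, 2 March 2017).
1 February 2017 is a Wednesday, so the first Sunday is February 5 and the fourth is February 26.
1 September 2017 is a Friday, so Sundays fall on 3, 10, 17, 24; the last is September 24.
At the standard offset (UTC+02:00), 19:00 UTC + 2h = 21:00 Jorell Coast standard time.
The standard-time date in Jorell Coast, 2 March 2017, falls between 26 February and 24 September, so daylight saving is in effect and Jorell Coast is at UTC+03:00.
19:00 UTC + 3h = 22:00 Jorell Coast.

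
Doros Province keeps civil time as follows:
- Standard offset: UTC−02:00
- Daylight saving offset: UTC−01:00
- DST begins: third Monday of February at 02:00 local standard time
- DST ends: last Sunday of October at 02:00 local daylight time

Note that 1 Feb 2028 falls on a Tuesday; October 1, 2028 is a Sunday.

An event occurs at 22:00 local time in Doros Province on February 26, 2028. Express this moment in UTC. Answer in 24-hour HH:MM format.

23:00

1 February 2028 is a Tuesday, so the first Monday is February 7 and the third is February 21.
1 October 2028 is a Sunday, so Sundays fall on 1, 8, 15, 22, 29; the last is October 29.
Daylight saving runs 21 February – 29 October; February 26, 2028 is inside that window, so Doros Province is at UTC−01:00.
22:00 local + 1h = 23:00 UTC.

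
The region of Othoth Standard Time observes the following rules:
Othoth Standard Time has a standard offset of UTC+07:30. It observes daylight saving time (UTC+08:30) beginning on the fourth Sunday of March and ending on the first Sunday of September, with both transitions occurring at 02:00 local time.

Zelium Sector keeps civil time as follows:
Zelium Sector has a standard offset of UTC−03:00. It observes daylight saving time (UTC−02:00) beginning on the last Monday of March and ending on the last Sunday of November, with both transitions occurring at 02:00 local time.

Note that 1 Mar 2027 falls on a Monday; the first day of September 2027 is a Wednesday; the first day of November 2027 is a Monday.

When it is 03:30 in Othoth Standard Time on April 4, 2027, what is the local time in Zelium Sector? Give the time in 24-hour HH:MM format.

1 March 2027 is a Monday, so the first Sunday is March 7 and the fourth is March 28.
1 September 2027 is a Wednesday, so the first Sunday is September 5.
April 4, 2027 lies within the daylight-saving period (28 March – 5 September), so Othoth Standard Time is on daylight time, UTC+08:30.
03:30 Othoth Standard Time − 8h30m = 19:00 UTC (rolling into the previous day, 3 April 2027).
1 March 2027 is a Monday, so Mondays fall on 1, 8, 15, 22, 29; the last is March 29.
1 November 2027 is a Monday, so Sundays fall on 7, 14, 21, 28; the last is November 28.
At the standard offset (UTC−03:00), 19:00 UTC − 3h = 16:00 Zelium Sector standard time.
The standard-time date in Zelium Sector, April 3, 2027, falls between 29 March and 28 November, so daylight saving is in effect and Zelium Sector is at UTC−02:00.
19:00 UTC − 2h = 17:00 Zelium Sector.

17:00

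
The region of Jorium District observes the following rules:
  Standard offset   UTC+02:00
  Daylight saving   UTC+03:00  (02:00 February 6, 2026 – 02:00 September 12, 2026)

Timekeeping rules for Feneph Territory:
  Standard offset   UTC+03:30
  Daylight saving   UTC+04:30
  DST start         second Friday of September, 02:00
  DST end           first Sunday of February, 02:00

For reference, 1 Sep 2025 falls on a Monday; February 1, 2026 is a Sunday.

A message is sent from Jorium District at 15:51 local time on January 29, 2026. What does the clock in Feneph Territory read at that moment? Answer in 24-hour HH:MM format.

18:21

January 29, 2026 does not fall between 6 February and 12 September, so daylight saving is not in effect and Jorium District is at UTC+02:00.
15:51 Jorium District − 2h = 13:51 UTC.
1 September 2025 is a Monday, so the first Friday is September 5 and the second is September 12.
1 February 2026 is a Sunday, so the first Sunday is February 1.
At the standard offset (UTC+03:30), 13:51 UTC + 3h30m = 17:21 Feneph Territory standard time.
Daylight saving runs 12 September 2025 – 1 February 2026; the standard-time date in Feneph Territory, January 29, 2026, is inside that window, so Feneph Territory is at UTC+04:30.
13:51 UTC + 4h30m = 18:21 Feneph Territory.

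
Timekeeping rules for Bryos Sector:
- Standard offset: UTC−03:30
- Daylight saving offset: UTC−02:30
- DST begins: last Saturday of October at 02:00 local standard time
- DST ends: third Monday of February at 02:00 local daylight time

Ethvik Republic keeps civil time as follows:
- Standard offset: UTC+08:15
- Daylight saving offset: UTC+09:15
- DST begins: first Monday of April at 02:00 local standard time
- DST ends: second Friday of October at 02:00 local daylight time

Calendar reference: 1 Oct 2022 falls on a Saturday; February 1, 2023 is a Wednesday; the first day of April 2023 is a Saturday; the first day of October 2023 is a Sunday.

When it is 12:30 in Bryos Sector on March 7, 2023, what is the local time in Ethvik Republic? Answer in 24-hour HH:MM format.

1 October 2022 is a Saturday, so Saturdays fall on 1, 8, 15, 22, 29; the last is October 29.
1 February 2023 is a Wednesday, so the first Monday is February 6 and the third is February 20.
March 7, 2023 is outside the daylight-saving period (29 October 2022 – 20 February 2023), so Bryos Sector is on standard time, UTC−03:30.
12:30 Bryos Sector + 3h30m = 16:00 UTC.
1 April 2023 is a Saturday, so the first Monday is April 3.
1 October 2023 is a Sunday, so the first Friday is October 6 and the second is October 13.
At the standard offset (UTC+08:15), 16:00 UTC + 8h15m = 00:15 Ethvik Republic standard time (rolling into the next day, 8 March 2023).
The standard-time date in Ethvik Republic, March 8, 2023, is outside the daylight-saving period (3 April – 13 October), so Ethvik Republic is on standard time, UTC+08:15.
16:00 UTC + 8h15m = 00:15 Ethvik Republic (rolling into the next day, 8 March 2023).

00:15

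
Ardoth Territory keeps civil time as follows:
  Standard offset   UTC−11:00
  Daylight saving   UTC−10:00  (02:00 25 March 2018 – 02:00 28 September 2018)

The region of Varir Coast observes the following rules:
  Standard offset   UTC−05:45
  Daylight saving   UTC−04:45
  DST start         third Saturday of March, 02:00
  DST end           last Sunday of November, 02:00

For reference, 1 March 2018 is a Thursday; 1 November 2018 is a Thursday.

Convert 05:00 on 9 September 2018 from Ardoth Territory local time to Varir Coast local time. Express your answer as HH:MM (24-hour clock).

Daylight saving runs 25 March – 28 September; 9 September 2018 is inside that window, so Ardoth Territory is at UTC−10:00.
05:00 Ardoth Territory + 10h = 15:00 UTC.
1 March 2018 is a Thursday, so the first Saturday is March 3 and the third is March 17.
1 November 2018 is a Thursday, so Sundays fall on 4, 11, 18, 25; the last is November 25.
At the standard offset (UTC−05:45), 15:00 UTC − 5h45m = 09:15 Varir Coast standard time.
Daylight saving runs 17 March – 25 November; the standard-time date in Varir Coast, 9 September 2018, is inside that window, so Varir Coast is at UTC−04:45.
15:00 UTC − 4h45m = 10:15 Varir Coast.

10:15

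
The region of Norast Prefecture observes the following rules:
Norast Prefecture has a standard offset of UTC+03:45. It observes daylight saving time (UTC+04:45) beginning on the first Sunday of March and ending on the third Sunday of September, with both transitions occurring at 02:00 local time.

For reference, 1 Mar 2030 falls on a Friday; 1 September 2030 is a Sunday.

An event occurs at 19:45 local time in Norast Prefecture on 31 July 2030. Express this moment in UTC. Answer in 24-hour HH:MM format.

1 March 2030 is a Friday, so the first Sunday is March 3.
1 September 2030 is a Sunday, so the first Sunday is September 1 and the third is September 15.
31 July 2030 lies within the daylight-saving period (3 March – 15 September), so Norast Prefecture is on daylight time, UTC+04:45.
19:45 local − 4h45m = 15:00 UTC.

15:00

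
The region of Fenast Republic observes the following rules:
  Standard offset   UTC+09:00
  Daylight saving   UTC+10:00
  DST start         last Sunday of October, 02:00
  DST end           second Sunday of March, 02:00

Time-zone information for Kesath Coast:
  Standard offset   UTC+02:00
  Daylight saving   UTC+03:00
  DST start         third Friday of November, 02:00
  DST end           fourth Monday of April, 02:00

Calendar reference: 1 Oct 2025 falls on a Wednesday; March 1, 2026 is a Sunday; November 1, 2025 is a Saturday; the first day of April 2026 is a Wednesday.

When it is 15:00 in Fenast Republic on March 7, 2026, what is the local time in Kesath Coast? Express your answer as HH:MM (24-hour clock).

08:00

1 October 2025 is a Wednesday, so Sundays fall on 5, 12, 19, 26; the last is October 26.
1 March 2026 is a Sunday, so the first Sunday is March 1 and the second is March 8.
March 7, 2026 lies within the daylight-saving period (26 October 2025 – 8 March 2026), so Fenast Republic is on daylight time, UTC+10:00.
15:00 Fenast Republic − 10h = 05:00 UTC.
1 November 2025 is a Saturday, so the first Friday is November 7 and the third is November 21.
1 April 2026 is a Wednesday, so the first Monday is April 6 and the fourth is April 27.
At the standard offset (UTC+02:00), 05:00 UTC + 2h = 07:00 Kesath Coast standard time.
The standard-time date in Kesath Coast, March 7, 2026, falls between 21 November 2025 and 27 April 2026, so daylight saving is in effect and Kesath Coast is at UTC+03:00.
05:00 UTC + 3h = 08:00 Kesath Coast.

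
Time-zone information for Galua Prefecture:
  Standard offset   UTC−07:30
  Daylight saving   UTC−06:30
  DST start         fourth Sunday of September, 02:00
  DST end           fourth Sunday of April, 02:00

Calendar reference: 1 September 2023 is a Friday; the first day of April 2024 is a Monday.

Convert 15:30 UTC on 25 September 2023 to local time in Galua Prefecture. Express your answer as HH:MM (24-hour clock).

1 September 2023 is a Friday, so the first Sunday is September 3 and the fourth is September 24.
1 April 2024 is a Monday, so the first Sunday is April 7 and the fourth is April 28.
At the standard offset (UTC−07:30), 15:30 UTC − 7h30m = 08:00 Galua Prefecture standard time.
The standard-time date in Galua Prefecture, 25 September 2023, lies within the daylight-saving period (24 September 2023 – 28 April 2024), so Galua Prefecture is on daylight time, UTC−06:30.
15:30 UTC − 6h30m = 09:00 local.

09:00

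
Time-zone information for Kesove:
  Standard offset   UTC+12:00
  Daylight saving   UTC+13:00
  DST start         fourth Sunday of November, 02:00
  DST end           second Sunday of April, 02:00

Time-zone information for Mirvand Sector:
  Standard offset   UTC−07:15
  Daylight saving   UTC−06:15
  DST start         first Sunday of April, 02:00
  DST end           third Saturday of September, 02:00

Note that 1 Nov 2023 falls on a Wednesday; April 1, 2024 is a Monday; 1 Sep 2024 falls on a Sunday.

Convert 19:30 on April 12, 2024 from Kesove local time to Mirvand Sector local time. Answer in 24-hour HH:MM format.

1 November 2023 is a Wednesday, so the first Sunday is November 5 and the fourth is November 26.
1 April 2024 is a Monday, so the first Sunday is April 7 and the second is April 14.
April 12, 2024 lies within the daylight-saving period (26 November 2023 – 14 April 2024), so Kesove is on daylight time, UTC+13:00.
19:30 Kesove − 13h = 06:30 UTC.
1 April 2024 is a Monday, so the first Sunday is April 7.
1 September 2024 is a Sunday, so the first Saturday is September 7 and the third is September 21.
At the standard offset (UTC−07:15), 06:30 UTC − 7h15m = 23:15 Mirvand Sector standard time (rolling into the previous day, 11 April 2024).
The standard-time date in Mirvand Sector, April 11, 2024, falls between 7 April and 21 September, so daylight saving is in effect and Mirvand Sector is at UTC−06:15.
06:30 UTC − 6h15m = 00:15 Mirvand Sector.

00:15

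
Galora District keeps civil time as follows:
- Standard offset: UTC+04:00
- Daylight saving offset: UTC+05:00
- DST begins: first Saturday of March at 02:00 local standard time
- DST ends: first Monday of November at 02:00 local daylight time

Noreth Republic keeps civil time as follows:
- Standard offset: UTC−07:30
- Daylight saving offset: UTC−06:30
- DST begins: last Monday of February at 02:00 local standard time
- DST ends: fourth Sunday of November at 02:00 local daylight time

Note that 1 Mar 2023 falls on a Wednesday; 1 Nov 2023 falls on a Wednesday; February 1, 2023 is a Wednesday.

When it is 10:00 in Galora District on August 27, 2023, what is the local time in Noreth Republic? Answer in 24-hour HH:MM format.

1 March 2023 is a Wednesday, so the first Saturday is March 4.
1 November 2023 is a Wednesday, so the first Monday is November 6.
August 27, 2023 lies within the daylight-saving period (4 March – 6 November), so Galora District is on daylight time, UTC+05:00.
10:00 Galora District − 5h = 05:00 UTC.
1 February 2023 is a Wednesday, so Mondays fall on 6, 13, 20, 27; the last is February 27.
1 November 2023 is a Wednesday, so the first Sunday is November 5 and the fourth is November 26.
At the standard offset (UTC−07:30), 05:00 UTC − 7h30m = 21:30 Noreth Republic standard time (rolling into the previous day, 26 August 2023).
The standard-time date in Noreth Republic, August 26, 2023, falls between 27 February and 26 November, so daylight saving is in effect and Noreth Republic is at UTC−06:30.
05:00 UTC − 6h30m = 22:30 Noreth Republic (rolling into the previous day, 26 August 2023).

22:30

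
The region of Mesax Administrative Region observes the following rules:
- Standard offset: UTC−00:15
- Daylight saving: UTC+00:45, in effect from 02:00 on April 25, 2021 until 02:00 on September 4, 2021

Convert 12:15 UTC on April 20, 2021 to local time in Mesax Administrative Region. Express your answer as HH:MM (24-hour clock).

At the standard offset (UTC−00:15), 12:15 UTC − 0h15m = 12:00 Mesax Administrative Region standard time.
The standard-time date in Mesax Administrative Region, April 20, 2021, does not fall between 25 April and 4 September, so daylight saving is not in effect and Mesax Administrative Region is at UTC−00:15.
12:15 UTC − 0h15m = 12:00 local.

12:00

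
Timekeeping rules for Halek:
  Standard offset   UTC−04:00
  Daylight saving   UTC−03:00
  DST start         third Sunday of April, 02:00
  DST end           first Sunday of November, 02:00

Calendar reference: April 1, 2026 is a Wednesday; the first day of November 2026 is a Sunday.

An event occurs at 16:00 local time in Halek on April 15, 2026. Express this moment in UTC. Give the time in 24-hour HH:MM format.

1 April 2026 is a Wednesday, so the first Sunday is April 5 and the third is April 19.
1 November 2026 is a Sunday, so the first Sunday is November 1.
April 15, 2026 does not fall between 19 April and 1 November, so daylight saving is not in effect and Halek is at UTC−04:00.
16:00 local + 4h = 20:00 UTC.

20:00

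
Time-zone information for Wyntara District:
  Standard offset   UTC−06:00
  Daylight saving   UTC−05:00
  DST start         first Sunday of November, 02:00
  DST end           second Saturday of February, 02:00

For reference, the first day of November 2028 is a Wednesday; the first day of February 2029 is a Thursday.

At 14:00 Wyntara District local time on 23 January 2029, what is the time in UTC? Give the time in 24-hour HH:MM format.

19:00

1 November 2028 is a Wednesday, so the first Sunday is November 5.
1 February 2029 is a Thursday, so the first Saturday is February 3 and the second is February 10.
23 January 2029 lies within the daylight-saving period (5 November 2028 – 10 February 2029), so Wyntara District is on daylight time, UTC−05:00.
14:00 local + 5h = 19:00 UTC.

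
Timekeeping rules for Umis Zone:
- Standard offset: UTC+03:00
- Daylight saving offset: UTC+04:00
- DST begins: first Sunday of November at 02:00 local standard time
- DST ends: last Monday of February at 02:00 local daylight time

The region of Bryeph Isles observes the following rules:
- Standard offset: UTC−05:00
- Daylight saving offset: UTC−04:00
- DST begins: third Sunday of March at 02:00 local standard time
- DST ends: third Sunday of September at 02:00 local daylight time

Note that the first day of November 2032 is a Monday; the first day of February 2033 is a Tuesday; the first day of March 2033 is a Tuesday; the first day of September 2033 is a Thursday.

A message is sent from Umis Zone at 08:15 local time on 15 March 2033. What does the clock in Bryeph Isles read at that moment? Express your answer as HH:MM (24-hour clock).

1 November 2032 is a Monday, so the first Sunday is November 7.
1 February 2033 is a Tuesday, so Mondays fall on 7, 14, 21, 28; the last is February 28.
Daylight saving runs 7 November 2032 – 28 February 2033; 15 March 2033 is outside that window, so Umis Zone is on standard time at UTC+03:00.
08:15 Umis Zone − 3h = 05:15 UTC.
1 March 2033 is a Tuesday, so the first Sunday is March 6 and the third is March 20.
1 September 2033 is a Thursday, so the first Sunday is September 4 and the third is September 18.
At the standard offset (UTC−05:00), 05:15 UTC − 5h = 00:15 Bryeph Isles standard time.
The standard-time date in Bryeph Isles, 15 March 2033, does not fall between 20 March and 18 September, so daylight saving is not in effect and Bryeph Isles is at UTC−05:00.
05:15 UTC − 5h = 00:15 Bryeph Isles.

00:15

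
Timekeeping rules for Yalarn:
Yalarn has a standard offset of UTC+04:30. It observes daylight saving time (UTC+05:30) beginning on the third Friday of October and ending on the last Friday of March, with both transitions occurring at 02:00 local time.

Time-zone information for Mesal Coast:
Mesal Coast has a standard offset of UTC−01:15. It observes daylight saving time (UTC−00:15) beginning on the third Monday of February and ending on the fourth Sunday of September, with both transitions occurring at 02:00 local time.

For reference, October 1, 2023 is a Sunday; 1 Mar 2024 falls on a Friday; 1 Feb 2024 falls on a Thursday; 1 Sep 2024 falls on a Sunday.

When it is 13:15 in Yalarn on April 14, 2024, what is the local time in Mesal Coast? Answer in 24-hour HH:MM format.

08:30

1 October 2023 is a Sunday, so the first Friday is October 6 and the third is October 20.
1 March 2024 is a Friday, so Fridays fall on 1, 8, 15, 22, 29; the last is March 29.
April 14, 2024 does not fall between 20 October 2023 and 29 March 2024, so daylight saving is not in effect and Yalarn is at UTC+04:30.
13:15 Yalarn − 4h30m = 08:45 UTC.
1 February 2024 is a Thursday, so the first Monday is February 5 and the third is February 19.
1 September 2024 is a Sunday, so the first Sunday is September 1 and the fourth is September 22.
At the standard offset (UTC−01:15), 08:45 UTC − 1h15m = 07:30 Mesal Coast standard time.
Daylight saving runs 19 February – 22 September; the standard-time date in Mesal Coast, April 14, 2024, is inside that window, so Mesal Coast is at UTC−00:15.
08:45 UTC − 0h15m = 08:30 Mesal Coast.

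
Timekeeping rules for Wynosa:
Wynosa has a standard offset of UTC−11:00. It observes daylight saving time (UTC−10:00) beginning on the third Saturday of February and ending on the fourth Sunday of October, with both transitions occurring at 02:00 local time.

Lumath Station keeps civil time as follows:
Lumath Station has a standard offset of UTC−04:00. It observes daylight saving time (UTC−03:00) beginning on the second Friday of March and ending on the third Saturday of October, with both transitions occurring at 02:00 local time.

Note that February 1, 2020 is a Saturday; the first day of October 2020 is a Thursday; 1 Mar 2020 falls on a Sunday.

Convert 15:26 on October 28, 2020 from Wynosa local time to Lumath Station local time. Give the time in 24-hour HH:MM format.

1 February 2020 is a Saturday, so the first Saturday is February 1 and the third is February 15.
1 October 2020 is a Thursday, so the first Sunday is October 4 and the fourth is October 25.
Daylight saving runs 15 February – 25 October; October 28, 2020 is outside that window, so Wynosa is on standard time at UTC−11:00.
15:26 Wynosa + 11h = 02:26 UTC (rolling into the next day, 29 October 2020).
1 March 2020 is a Sunday, so the first Friday is March 6 and the second is March 13.
1 October 2020 is a Thursday, so the first Saturday is October 3 and the third is October 17.
At the standard offset (UTC−04:00), 02:26 UTC − 4h = 22:26 Lumath Station standard time (rolling into the previous day, 28 October 2020).
The standard-time date in Lumath Station, October 28, 2020, is outside the daylight-saving period (13 March – 17 October), so Lumath Station is on standard time, UTC−04:00.
02:26 UTC − 4h = 22:26 Lumath Station (rolling into the previous day, 28 October 2020).

22:26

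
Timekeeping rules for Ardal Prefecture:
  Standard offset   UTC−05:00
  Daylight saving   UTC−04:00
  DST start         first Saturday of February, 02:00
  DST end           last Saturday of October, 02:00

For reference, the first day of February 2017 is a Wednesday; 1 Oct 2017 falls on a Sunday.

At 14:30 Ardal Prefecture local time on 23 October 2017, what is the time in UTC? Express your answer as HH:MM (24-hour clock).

18:30

1 February 2017 is a Wednesday, so the first Saturday is February 4.
1 October 2017 is a Sunday, so Saturdays fall on 7, 14, 21, 28; the last is October 28.
Daylight saving runs 4 February – 28 October; 23 October 2017 is inside that window, so Ardal Prefecture is at UTC−04:00.
14:30 local + 4h = 18:30 UTC.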